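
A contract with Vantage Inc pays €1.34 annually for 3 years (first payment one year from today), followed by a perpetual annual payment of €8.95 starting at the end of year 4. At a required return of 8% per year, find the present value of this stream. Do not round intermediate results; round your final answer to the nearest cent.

PV of 3-year annuity: €1.34 × [1 − (1+0.08)^−3] / 0.08 = 3.45331
Perpetuity value at year 3: €8.95 / 0.08 = 111.87500
PV of perpetuity: 111.87500 / (1+0.08)^3 = 88.80998
Total PV = 3.45331 + 88.80998 = 92.26329

€92.26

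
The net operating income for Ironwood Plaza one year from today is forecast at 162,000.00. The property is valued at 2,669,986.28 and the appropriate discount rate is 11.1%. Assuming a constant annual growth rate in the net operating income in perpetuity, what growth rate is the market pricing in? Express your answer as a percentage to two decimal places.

5.03%

P = D₁/(r−g) ⇒ g = r − D₁/P = 0.111 − 162,000.00/2,669,986.28 = 0.050326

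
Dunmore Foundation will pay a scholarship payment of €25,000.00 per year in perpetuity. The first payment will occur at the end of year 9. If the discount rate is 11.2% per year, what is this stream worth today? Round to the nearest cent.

Value at end of year 8: C / r = €25,000.00 / 0.112 = €223,214.2857
Discount to today: PV = €223,214.2857 / (1 + 0.112)^8 = €223,214.2857 / 2.337967 = €95,473.69

€95473.69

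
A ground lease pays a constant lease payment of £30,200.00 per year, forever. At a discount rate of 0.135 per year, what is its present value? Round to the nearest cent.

£223703.70

Level perpetuity: PV = C / r = £30,200.00 / 0.135 = £223,703.70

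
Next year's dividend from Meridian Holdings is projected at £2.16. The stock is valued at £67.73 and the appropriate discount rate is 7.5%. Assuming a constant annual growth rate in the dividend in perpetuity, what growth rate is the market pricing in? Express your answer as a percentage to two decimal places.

P = D₁/(r−g) ⇒ g = r − D₁/P = 0.075 − £2.16/£67.73 = 0.043109

4.31%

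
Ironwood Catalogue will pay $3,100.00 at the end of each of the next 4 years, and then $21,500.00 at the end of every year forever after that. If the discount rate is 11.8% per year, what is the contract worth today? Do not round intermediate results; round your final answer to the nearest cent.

PV of 4-year annuity: $3,100.00 × [1 − (1+0.118)^−4] / 0.118 = 9455.58240
Perpetuity value at year 4: $21,500.00 / 0.118 = 182203.38983
PV of perpetuity: 182203.38983 / (1+0.118)^4 = 116624.35058
Total PV = 9455.58240 + 116624.35058 = 126079.93298

$126079.93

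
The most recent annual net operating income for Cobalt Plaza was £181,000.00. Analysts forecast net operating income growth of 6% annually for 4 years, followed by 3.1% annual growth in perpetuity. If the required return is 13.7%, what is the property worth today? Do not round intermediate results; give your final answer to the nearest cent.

D_1 = 191860.00000
D_2 = 203371.60000
D_3 = 215573.89600
D_4 = 228508.32976
Terminal value at year 4: TV = D_4×(1+g_2)/(r−g_2) = 235592.08798/0.106 = 2222566.86776
P_0 = D_1/(1+r)^1 + D_2/(1+r)^2 + D_3/(1+r)^3 + D_4/(1+r)^4 + TV/(1+r)^4
    = 168742.30431 + 157314.72521 + 146661.04549 + 136728.85508 + 1329881.59986 = 1939328.52996

£1939328.53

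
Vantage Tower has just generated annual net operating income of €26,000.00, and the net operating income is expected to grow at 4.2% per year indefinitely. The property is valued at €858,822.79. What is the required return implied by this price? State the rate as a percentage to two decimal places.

7.35%

D₁ = €26,000.00 × 1.042 = €27,092.0000
P = D₁/(r − g) ⇒ r = D₁/P + g = €27,092.0000/€858,822.79 + 0.042 = 0.031546 + 0.042 = 0.073546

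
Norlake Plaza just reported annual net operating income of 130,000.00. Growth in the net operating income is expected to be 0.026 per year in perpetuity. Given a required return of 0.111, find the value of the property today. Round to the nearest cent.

1569176.47

D₁ = D₀ × (1 + g) = 130,000.00 × 1.026 = 133,380.0000
Growing perpetuity: P = D₁ / (r − g) = 133,380.0000 / (0.111 − 0.026) = 1,569,176.47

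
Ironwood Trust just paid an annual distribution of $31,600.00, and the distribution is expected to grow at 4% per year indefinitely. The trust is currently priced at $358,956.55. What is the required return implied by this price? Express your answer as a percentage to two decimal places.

13.16%

D₁ = $31,600.00 × 1.04 = $32,864.0000
P = D₁/(r − g) ⇒ r = D₁/P + g = $32,864.0000/$358,956.55 + 0.04 = 0.091554 + 0.04 = 0.131554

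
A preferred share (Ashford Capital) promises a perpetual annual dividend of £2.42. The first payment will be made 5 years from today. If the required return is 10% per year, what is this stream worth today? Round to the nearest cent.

£16.53

Value at end of year 4: C / r = £2.42 / 0.1 = £24.2000
Discount to today: PV = £24.2000 / (1 + 0.1)^4 = £24.2000 / 1.464100 = £16.53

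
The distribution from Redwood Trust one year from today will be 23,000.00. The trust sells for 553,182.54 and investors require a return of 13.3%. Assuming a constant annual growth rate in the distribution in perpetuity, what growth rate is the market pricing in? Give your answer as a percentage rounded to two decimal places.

9.14%

P = D₁/(r−g) ⇒ g = r − D₁/P = 0.133 − 23,000.00/553,182.54 = 0.091422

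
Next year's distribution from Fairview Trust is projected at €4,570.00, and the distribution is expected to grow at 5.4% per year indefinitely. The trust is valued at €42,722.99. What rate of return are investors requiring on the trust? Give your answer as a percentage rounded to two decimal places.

16.10%

P = D₁/(r − g) ⇒ r = D₁/P + g = €4,570.0000/€42,722.99 + 0.054 = 0.106968 + 0.054 = 0.160968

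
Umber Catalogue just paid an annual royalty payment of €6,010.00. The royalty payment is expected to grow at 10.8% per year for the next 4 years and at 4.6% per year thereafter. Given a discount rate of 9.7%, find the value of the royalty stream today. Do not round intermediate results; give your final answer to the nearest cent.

D_1 = 6659.08000
D_2 = 7378.26064
D_3 = 8175.11279
D_4 = 9058.02497
Terminal value at year 4: TV = D_4×(1+g_2)/(r−g_2) = 9474.69412/0.051 = 185778.31606
P_0 = D_1/(1+r)^1 + D_2/(1+r)^2 + D_3/(1+r)^3 + D_4/(1+r)^4 + TV/(1+r)^4
    = 6070.26436 + 6131.13301 + 6192.61201 + 6254.70748 + 128282.82396 = 152931.54080

€152931.54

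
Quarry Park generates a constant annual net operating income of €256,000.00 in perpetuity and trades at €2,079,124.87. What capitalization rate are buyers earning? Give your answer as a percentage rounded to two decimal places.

P = C/r ⇒ r = C/P = €256,000.00/€2,079,124.87 = 0.123129

12.31%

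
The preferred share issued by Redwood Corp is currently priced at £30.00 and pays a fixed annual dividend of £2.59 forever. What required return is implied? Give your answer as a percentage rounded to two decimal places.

P = C/r ⇒ r = C/P = £2.59/£30.00 = 0.086333

8.63%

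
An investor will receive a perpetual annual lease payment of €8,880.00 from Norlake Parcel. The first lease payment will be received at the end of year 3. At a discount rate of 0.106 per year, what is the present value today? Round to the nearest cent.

Value at end of year 2: C / r = €8,880.00 / 0.106 = €83,773.5849
Discount to today: PV = €83,773.5849 / (1 + 0.106)^2 = €83,773.5849 / 1.223236 = €68,485.22

€68485.22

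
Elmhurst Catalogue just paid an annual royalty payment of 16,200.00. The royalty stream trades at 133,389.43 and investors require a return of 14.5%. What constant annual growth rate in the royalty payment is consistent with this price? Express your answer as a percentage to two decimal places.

2.10%

P = D₀(1+g)/(r−g) ⇒ P(r−g) = D₀(1+g) ⇒ g(P+D₀) = P·r − D₀
g = (P·r − D₀)/(P + D₀) = (133,389.43×0.145 − 16,200.00) / (133,389.43 + 16,200.00) = 0.021001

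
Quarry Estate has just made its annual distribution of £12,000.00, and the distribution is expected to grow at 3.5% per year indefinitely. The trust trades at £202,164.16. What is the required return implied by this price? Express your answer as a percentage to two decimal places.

9.64%

D₁ = £12,000.00 × 1.035 = £12,420.0000
P = D₁/(r − g) ⇒ r = D₁/P + g = £12,420.0000/£202,164.16 + 0.035 = 0.061435 + 0.035 = 0.096435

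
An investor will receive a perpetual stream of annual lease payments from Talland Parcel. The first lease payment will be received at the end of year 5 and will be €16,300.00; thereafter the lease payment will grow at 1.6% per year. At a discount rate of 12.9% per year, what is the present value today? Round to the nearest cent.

€88783.73

Value at end of year 4: C₁ / (r − g) = €16,300.00 / (0.129 − 0.016) = €144,247.7876
Discount to today: PV = €144,247.7876 / (1 + 0.129)^4 = €144,247.7876 / 1.624710 = €88,783.73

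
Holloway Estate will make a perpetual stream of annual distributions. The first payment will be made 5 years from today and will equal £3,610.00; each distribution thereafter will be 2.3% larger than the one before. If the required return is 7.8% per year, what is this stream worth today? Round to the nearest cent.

Value at end of year 4: C₁ / (r − g) = £3,610.00 / (0.078 − 0.023) = £65,636.3636
Discount to today: PV = £65,636.3636 / (1 + 0.078)^4 = £65,636.3636 / 1.350439 = £48,603.72

£48603.72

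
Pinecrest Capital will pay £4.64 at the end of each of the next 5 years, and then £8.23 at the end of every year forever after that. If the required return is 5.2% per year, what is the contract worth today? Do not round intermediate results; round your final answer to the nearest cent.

£142.81

PV of 5-year annuity: £4.64 × [1 − (1+0.052)^−5] / 0.052 = 19.97819
Perpetuity value at year 5: £8.23 / 0.052 = 158.26923
PV of perpetuity: 158.26923 / (1+0.052)^5 = 122.83377
Total PV = 19.97819 + 122.83377 = 142.81197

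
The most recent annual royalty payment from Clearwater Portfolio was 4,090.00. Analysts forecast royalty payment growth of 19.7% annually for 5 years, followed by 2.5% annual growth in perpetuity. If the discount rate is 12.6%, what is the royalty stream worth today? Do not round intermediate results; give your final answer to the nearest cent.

D_1 = 4895.73000
D_2 = 5860.18881
D_3 = 7014.64601
D_4 = 8396.53127
D_5 = 10050.64793
Terminal value at year 5: TV = D_5×(1+g_2)/(r−g_2) = 10301.91413/0.101 = 101999.14977
P_0 = D_1/(1+r)^1 + D_2/(1+r)^2 + D_3/(1+r)^3 + D_4/(1+r)^4 + D_5/(1+r)^5 + TV/(1+r)^5
    = 4347.89520 + 4622.05201 + 4913.49578 + 5223.31657 + 5552.67312 + 56351.38558 = 81010.81826

81010.82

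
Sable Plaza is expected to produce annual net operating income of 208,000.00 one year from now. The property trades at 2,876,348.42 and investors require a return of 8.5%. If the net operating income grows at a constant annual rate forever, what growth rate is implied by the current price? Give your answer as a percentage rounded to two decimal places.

P = D₁/(r−g) ⇒ g = r − D₁/P = 0.085 − 208,000.00/2,876,348.42 = 0.012686

1.27%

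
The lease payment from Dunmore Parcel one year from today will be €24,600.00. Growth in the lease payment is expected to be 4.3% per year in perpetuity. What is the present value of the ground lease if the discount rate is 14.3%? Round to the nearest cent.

Growing perpetuity: P = D₁ / (r − g) = €24,600.0000 / (0.143 − 0.043) = €246,000.00

€246000.00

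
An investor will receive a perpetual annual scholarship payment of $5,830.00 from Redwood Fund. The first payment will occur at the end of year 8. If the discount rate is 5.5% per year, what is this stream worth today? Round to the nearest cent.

Value at end of year 7: C / r = $5,830.00 / 0.055 = $106,000.0000
Discount to today: PV = $106,000.0000 / (1 + 0.055)^7 = $106,000.0000 / 1.454679 = $72,868.30

$72868.30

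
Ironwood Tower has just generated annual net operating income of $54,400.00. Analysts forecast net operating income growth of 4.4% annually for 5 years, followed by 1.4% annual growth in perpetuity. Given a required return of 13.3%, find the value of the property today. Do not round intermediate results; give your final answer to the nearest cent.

D_1 = 56793.60000
D_2 = 59292.51840
D_3 = 61901.38921
D_4 = 64625.05033
D_5 = 67468.55255
Terminal value at year 5: TV = D_5×(1+g_2)/(r−g_2) = 68413.11229/0.119 = 574900.10324
P_0 = D_1/(1+r)^1 + D_2/(1+r)^2 + D_3/(1+r)^3 + D_4/(1+r)^4 + D_5/(1+r)^5 + TV/(1+r)^5
    = 50126.74316 + 46189.16139 + 42560.88658 + 39217.62188 + 36136.97903 + 307923.50199 = 522154.89404

$522154.89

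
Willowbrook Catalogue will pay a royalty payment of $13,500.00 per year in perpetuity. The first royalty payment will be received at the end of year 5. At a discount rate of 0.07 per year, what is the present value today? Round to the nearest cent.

$147129.79

Value at end of year 4: C / r = $13,500.00 / 0.07 = $192,857.1429
Discount to today: PV = $192,857.1429 / (1 + 0.07)^4 = $192,857.1429 / 1.310796 = $147,129.79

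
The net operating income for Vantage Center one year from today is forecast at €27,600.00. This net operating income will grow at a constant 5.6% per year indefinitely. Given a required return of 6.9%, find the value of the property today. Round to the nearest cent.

Growing perpetuity: P = D₁ / (r − g) = €27,600.0000 / (0.069 − 0.056) = €2,123,076.92

€2123076.92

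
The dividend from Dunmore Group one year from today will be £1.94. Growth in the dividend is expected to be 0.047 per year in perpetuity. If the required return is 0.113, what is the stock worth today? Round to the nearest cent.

£29.39

Growing perpetuity: P = D₁ / (r − g) = £1.9400 / (0.113 − 0.047) = £29.39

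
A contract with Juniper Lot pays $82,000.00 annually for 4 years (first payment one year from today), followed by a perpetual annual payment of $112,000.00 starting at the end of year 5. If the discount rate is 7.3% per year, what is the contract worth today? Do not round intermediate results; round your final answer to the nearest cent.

$1433314.66

PV of 4-year annuity: $82,000.00 × [1 − (1+0.073)^−4] / 0.073 = 275880.55956
Perpetuity value at year 4: $112,000.00 / 0.073 = 1534246.57534
PV of perpetuity: 1534246.57534 / (1+0.073)^4 = 1157434.10375
Total PV = 275880.55956 + 1157434.10375 = 1433314.66331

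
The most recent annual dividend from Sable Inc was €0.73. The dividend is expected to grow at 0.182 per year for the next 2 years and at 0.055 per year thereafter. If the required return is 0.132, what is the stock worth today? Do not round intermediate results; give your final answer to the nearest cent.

€12.46

D_1 = 0.86286
D_2 = 1.01990
Terminal value at year 2: TV = D_2×(1+g_2)/(r−g_2) = 1.07600/0.077 = 13.97396
P_0 = D_1/(1+r)^1 + D_2/(1+r)^2 + TV/(1+r)^2
    = 0.76224 + 0.79591 + 10.90503 = 12.46318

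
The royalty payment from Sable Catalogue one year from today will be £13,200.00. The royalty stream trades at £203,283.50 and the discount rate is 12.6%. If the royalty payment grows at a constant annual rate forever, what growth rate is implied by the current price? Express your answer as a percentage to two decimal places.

6.11%

P = D₁/(r−g) ⇒ g = r − D₁/P = 0.126 − £13,200.00/£203,283.50 = 0.061066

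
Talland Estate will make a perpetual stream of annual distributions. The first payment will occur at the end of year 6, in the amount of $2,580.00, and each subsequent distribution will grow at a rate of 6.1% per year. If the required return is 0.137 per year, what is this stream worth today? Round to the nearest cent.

Value at end of year 5: C₁ / (r − g) = $2,580.00 / (0.137 − 0.061) = $33,947.3684
Discount to today: PV = $33,947.3684 / (1 + 0.137)^5 = $33,947.3684 / 1.900213 = $17,865.03

$17865.03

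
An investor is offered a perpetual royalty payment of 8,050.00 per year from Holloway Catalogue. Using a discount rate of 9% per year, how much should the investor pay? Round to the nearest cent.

89444.44

Level perpetuity: PV = C / r = 8,050.00 / 0.09 = 89,444.44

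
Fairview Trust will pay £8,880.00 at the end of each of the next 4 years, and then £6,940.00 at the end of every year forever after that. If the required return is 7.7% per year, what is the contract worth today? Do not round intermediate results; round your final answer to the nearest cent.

PV of 4-year annuity: £8,880.00 × [1 − (1+0.077)^−4] / 0.077 = 29609.16258
Perpetuity value at year 4: £6,940.00 / 0.077 = 90129.87013
PV of perpetuity: 90129.87013 / (1+0.077)^4 = 66989.37595
Total PV = 29609.16258 + 66989.37595 = 96598.53853

£96598.54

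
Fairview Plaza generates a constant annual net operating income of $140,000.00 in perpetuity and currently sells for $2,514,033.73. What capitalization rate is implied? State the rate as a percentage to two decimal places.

5.57%

P = C/r ⇒ r = C/P = $140,000.00/$2,514,033.73 = 0.055687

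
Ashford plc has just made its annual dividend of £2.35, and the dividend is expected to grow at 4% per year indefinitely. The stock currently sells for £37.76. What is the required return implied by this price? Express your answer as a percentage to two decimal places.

10.47%

D₁ = £2.35 × 1.04 = £2.4440
P = D₁/(r − g) ⇒ r = D₁/P + g = £2.4440/£37.76 + 0.04 = 0.064725 + 0.04 = 0.104725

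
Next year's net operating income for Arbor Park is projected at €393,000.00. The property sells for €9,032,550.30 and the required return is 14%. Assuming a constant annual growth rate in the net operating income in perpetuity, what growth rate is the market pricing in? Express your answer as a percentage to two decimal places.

P = D₁/(r−g) ⇒ g = r − D₁/P = 0.14 − €393,000.00/€9,032,550.30 = 0.096491

9.65%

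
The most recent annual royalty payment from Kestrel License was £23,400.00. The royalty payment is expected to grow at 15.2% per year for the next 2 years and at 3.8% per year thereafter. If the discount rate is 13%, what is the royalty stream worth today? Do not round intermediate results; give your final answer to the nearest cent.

D_1 = 26956.80000
D_2 = 31054.23360
Terminal value at year 2: TV = D_2×(1+g_2)/(r−g_2) = 32234.29448/0.092 = 350372.76605
P_0 = D_1/(1+r)^1 + D_2/(1+r)^2 + TV/(1+r)^2
    = 23855.57522 + 24320.02005 + 274393.26968 = 322568.86495

£322568.86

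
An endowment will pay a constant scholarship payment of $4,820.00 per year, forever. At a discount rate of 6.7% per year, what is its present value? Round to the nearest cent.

$71940.30

Level perpetuity: PV = C / r = $4,820.00 / 0.067 = $71,940.30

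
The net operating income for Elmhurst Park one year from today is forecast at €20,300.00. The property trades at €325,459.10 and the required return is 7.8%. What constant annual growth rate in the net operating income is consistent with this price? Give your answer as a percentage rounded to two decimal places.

P = D₁/(r−g) ⇒ g = r − D₁/P = 0.078 − €20,300.00/€325,459.10 = 0.015627

1.56%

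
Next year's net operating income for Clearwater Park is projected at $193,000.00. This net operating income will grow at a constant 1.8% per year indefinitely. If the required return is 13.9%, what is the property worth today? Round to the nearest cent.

$1595041.32

Growing perpetuity: P = D₁ / (r − g) = $193,000.0000 / (0.139 − 0.018) = $1,595,041.32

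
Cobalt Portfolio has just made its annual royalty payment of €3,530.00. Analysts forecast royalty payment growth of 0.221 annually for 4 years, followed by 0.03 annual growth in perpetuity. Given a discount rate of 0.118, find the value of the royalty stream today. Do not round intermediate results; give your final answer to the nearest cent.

D_1 = 4310.13000
D_2 = 5262.66873
D_3 = 6425.71852
D_4 = 7845.80231
Terminal value at year 4: TV = D_4×(1+g_2)/(r−g_2) = 8081.17638/0.088 = 91831.54979
P_0 = D_1/(1+r)^1 + D_2/(1+r)^2 + D_3/(1+r)^3 + D_4/(1+r)^4 + TV/(1+r)^4
    = 3855.21467 + 4210.39098 + 4598.28925 + 5021.92413 + 58779.33922 = 76465.15824

€76465.16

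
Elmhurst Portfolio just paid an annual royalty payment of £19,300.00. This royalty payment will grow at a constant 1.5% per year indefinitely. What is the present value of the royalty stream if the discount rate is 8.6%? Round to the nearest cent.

£275908.45

D₁ = D₀ × (1 + g) = £19,300.00 × 1.015 = £19,589.5000
Growing perpetuity: P = D₁ / (r − g) = £19,589.5000 / (0.086 − 0.015) = £275,908.45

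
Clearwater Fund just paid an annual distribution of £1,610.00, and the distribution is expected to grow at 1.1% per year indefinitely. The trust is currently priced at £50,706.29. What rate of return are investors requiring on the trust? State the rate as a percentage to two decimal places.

4.31%

D₁ = £1,610.00 × 1.011 = £1,627.7100
P = D₁/(r − g) ⇒ r = D₁/P + g = £1,627.7100/£50,706.29 + 0.011 = 0.032101 + 0.011 = 0.043101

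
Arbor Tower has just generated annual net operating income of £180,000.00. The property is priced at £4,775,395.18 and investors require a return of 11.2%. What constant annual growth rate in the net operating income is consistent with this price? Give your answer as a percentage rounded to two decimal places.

P = D₀(1+g)/(r−g) ⇒ P(r−g) = D₀(1+g) ⇒ g(P+D₀) = P·r − D₀
g = (P·r − D₀)/(P + D₀) = (£4,775,395.18×0.112 − £180,000.00) / (£4,775,395.18 + £180,000.00) = 0.071608

7.16%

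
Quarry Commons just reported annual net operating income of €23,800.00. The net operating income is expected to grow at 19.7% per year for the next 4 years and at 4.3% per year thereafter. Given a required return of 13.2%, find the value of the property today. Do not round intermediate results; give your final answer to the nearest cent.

€458381.77

D_1 = 28488.60000
D_2 = 34100.85420
D_3 = 40818.72248
D_4 = 48860.01081
Terminal value at year 4: TV = D_4×(1+g_2)/(r−g_2) = 50960.99127/0.089 = 572595.40753
P_0 = D_1/(1+r)^1 + D_2/(1+r)^2 + D_3/(1+r)^3 + D_4/(1+r)^4 + TV/(1+r)^4
    = 25166.60777 + 26611.68684 + 28139.74307 + 29755.54103 + 348708.19435 = 458381.77307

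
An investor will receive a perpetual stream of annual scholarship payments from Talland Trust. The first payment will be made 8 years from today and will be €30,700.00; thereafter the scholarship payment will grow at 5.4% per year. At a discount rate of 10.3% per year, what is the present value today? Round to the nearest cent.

€315437.78

Value at end of year 7: C₁ / (r − g) = €30,700.00 / (0.103 − 0.054) = €626,530.6122
Discount to today: PV = €626,530.6122 / (1 + 0.103)^7 = €626,530.6122 / 1.986226 = €315,437.78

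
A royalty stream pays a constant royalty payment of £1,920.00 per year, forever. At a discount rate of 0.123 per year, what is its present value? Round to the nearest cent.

Level perpetuity: PV = C / r = £1,920.00 / 0.123 = £15,609.76

£15609.76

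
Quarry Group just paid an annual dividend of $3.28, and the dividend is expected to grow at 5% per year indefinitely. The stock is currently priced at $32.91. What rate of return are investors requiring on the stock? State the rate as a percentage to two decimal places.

D₁ = $3.28 × 1.05 = $3.4440
P = D₁/(r − g) ⇒ r = D₁/P + g = $3.4440/$32.91 + 0.05 = 0.104649 + 0.05 = 0.154649

15.46%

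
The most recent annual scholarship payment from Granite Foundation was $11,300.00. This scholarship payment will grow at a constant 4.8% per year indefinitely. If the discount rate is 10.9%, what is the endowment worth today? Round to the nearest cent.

$194137.70

D₁ = D₀ × (1 + g) = $11,300.00 × 1.048 = $11,842.4000
Growing perpetuity: P = D₁ / (r − g) = $11,842.4000 / (0.109 − 0.048) = $194,137.70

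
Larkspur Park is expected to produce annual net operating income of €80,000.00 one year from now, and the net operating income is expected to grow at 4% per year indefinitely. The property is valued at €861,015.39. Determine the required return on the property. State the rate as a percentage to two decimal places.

13.29%

P = D₁/(r − g) ⇒ r = D₁/P + g = €80,000.0000/€861,015.39 + 0.04 = 0.092914 + 0.04 = 0.132914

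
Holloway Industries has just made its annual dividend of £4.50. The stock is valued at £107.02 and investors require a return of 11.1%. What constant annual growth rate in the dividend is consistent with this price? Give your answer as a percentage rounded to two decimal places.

P = D₀(1+g)/(r−g) ⇒ P(r−g) = D₀(1+g) ⇒ g(P+D₀) = P·r − D₀
g = (P·r − D₀)/(P + D₀) = (£107.02×0.111 − £4.50) / (£107.02 + £4.50) = 0.066169

6.62%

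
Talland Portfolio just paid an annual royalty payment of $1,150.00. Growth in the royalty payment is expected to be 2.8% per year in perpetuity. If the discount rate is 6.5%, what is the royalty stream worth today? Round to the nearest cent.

$31951.35

D₁ = D₀ × (1 + g) = $1,150.00 × 1.028 = $1,182.2000
Growing perpetuity: P = D₁ / (r − g) = $1,182.2000 / (0.065 − 0.028) = $31,951.35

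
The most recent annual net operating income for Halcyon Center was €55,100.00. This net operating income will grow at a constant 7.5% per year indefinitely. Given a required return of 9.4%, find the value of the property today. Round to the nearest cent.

€3117500.00

D₁ = D₀ × (1 + g) = €55,100.00 × 1.075 = €59,232.5000
Growing perpetuity: P = D₁ / (r − g) = €59,232.5000 / (0.094 − 0.075) = €3,117,500.00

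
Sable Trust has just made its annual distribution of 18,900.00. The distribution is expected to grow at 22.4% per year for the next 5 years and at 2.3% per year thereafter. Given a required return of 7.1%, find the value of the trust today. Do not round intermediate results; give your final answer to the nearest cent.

928925.95

D_1 = 23133.60000
D_2 = 28315.52640
D_3 = 34658.20431
D_4 = 42421.64208
D_5 = 51924.08991
Terminal value at year 5: TV = D_5×(1+g_2)/(r−g_2) = 53118.34397/0.048 = 1106632.16612
P_0 = D_1/(1+r)^1 + D_2/(1+r)^2 + D_3/(1+r)^3 + D_4/(1+r)^4 + D_5/(1+r)^5 + TV/(1+r)^5
    = 21600.00000 + 24685.71429 + 28212.24490 + 32242.56560 + 36848.64640 + 785336.77634 = 928925.94752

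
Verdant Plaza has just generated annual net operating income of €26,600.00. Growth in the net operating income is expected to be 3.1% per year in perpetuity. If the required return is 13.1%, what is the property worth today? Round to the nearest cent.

D₁ = D₀ × (1 + g) = €26,600.00 × 1.031 = €27,424.6000
Growing perpetuity: P = D₁ / (r − g) = €27,424.6000 / (0.131 − 0.031) = €274,246.00

€274246.00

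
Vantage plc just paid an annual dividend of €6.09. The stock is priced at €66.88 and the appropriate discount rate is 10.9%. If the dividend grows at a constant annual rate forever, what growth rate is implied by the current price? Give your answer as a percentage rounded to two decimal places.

P = D₀(1+g)/(r−g) ⇒ P(r−g) = D₀(1+g) ⇒ g(P+D₀) = P·r − D₀
g = (P·r − D₀)/(P + D₀) = (€66.88×0.109 − €6.09) / (€66.88 + €6.09) = 0.016444

1.64%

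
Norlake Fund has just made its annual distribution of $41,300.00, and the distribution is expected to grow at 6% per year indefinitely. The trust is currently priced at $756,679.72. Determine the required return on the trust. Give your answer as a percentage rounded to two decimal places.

D₁ = $41,300.00 × 1.06 = $43,778.0000
P = D₁/(r − g) ⇒ r = D₁/P + g = $43,778.0000/$756,679.72 + 0.06 = 0.057855 + 0.06 = 0.117855

11.79%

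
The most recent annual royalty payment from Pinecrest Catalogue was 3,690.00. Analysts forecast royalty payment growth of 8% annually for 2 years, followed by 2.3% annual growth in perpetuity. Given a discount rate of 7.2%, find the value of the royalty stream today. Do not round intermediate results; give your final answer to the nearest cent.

D_1 = 3985.20000
D_2 = 4304.01600
Terminal value at year 2: TV = D_2×(1+g_2)/(r−g_2) = 4403.00837/0.049 = 89857.31363
P_0 = D_1/(1+r)^1 + D_2/(1+r)^2 + TV/(1+r)^2
    = 3717.53731 + 3745.28013 + 78192.27698 = 85655.09443

85655.09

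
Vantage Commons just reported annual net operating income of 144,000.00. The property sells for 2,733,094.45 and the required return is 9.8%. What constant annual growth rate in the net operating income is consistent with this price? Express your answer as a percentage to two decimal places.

4.30%

P = D₀(1+g)/(r−g) ⇒ P(r−g) = D₀(1+g) ⇒ g(P+D₀) = P·r − D₀
g = (P·r − D₀)/(P + D₀) = (2,733,094.45×0.098 − 144,000.00) / (2,733,094.45 + 144,000.00) = 0.043045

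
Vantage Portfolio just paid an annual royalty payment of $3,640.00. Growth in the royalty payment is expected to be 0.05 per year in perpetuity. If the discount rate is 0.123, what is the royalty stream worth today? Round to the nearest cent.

D₁ = D₀ × (1 + g) = $3,640.00 × 1.05 = $3,822.0000
Growing perpetuity: P = D₁ / (r − g) = $3,822.0000 / (0.123 − 0.05) = $52,356.16

$52356.16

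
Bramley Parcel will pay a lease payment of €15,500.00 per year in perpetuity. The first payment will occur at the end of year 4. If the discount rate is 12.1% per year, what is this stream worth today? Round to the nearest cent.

€90934.67

Value at end of year 3: C / r = €15,500.00 / 0.121 = €128,099.1736
Discount to today: PV = €128,099.1736 / (1 + 0.121)^3 = €128,099.1736 / 1.408695 = €90,934.67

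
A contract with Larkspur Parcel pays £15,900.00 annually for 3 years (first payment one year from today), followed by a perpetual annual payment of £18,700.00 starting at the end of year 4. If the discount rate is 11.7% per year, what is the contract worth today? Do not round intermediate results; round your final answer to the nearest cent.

PV of 3-year annuity: £15,900.00 × [1 − (1+0.117)^−3] / 0.117 = 38386.85510
Perpetuity value at year 3: £18,700.00 / 0.117 = 159829.05983
PV of perpetuity: 159829.05983 / (1+0.117)^3 = 114682.25541
Total PV = 38386.85510 + 114682.25541 = 153069.11050

£153069.11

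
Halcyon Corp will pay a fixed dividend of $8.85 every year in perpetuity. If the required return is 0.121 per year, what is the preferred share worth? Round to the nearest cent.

Level perpetuity: PV = C / r = $8.85 / 0.121 = $73.14

$73.14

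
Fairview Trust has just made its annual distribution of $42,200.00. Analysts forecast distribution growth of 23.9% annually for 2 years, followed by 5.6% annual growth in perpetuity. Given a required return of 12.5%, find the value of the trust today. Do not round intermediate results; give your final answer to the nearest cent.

$881028.36

D_1 = 52285.80000
D_2 = 64782.10620
Terminal value at year 2: TV = D_2×(1+g_2)/(r−g_2) = 68409.90415/0.069 = 991447.88619
P_0 = D_1/(1+r)^1 + D_2/(1+r)^2 + TV/(1+r)^2
    = 46476.26667 + 51185.86169 + 783366.23106 = 881028.35942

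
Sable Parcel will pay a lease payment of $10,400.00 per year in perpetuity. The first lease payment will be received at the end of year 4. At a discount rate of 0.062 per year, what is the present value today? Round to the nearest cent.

Value at end of year 3: C / r = $10,400.00 / 0.062 = $167,741.9355
Discount to today: PV = $167,741.9355 / (1 + 0.062)^3 = $167,741.9355 / 1.197770 = $140,045.16

$140045.16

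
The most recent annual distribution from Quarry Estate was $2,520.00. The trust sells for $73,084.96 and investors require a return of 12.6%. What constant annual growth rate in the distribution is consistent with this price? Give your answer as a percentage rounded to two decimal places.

P = D₀(1+g)/(r−g) ⇒ P(r−g) = D₀(1+g) ⇒ g(P+D₀) = P·r − D₀
g = (P·r − D₀)/(P + D₀) = ($73,084.96×0.126 − $2,520.00) / ($73,084.96 + $2,520.00) = 0.088469

8.85%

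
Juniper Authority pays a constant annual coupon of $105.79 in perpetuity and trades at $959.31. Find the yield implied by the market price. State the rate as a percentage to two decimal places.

P = C/r ⇒ r = C/P = $105.79/$959.31 = 0.110277

11.03%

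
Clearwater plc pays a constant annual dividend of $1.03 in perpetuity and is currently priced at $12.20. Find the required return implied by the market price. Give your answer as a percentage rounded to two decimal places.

8.44%

P = C/r ⇒ r = C/P = $1.03/$12.20 = 0.084426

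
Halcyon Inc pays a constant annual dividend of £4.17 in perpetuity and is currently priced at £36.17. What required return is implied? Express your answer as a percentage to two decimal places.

P = C/r ⇒ r = C/P = £4.17/£36.17 = 0.115289

11.53%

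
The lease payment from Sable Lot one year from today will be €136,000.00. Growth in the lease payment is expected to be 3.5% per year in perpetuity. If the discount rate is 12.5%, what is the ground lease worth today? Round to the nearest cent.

€1511111.11

Growing perpetuity: P = D₁ / (r − g) = €136,000.0000 / (0.125 − 0.035) = €1,511,111.11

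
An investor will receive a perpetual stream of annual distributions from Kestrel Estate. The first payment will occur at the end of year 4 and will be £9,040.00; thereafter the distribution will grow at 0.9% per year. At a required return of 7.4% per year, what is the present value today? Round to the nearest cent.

Value at end of year 3: C₁ / (r − g) = £9,040.00 / (0.074 − 0.009) = £139,076.9231
Discount to today: PV = £139,076.9231 / (1 + 0.074)^3 = £139,076.9231 / 1.238833 = £112,264.44

£112264.44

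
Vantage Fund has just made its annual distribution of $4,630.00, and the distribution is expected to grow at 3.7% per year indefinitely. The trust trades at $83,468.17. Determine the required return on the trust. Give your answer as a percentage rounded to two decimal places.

9.45%

D₁ = $4,630.00 × 1.037 = $4,801.3100
P = D₁/(r − g) ⇒ r = D₁/P + g = $4,801.3100/$83,468.17 + 0.037 = 0.057523 + 0.037 = 0.094523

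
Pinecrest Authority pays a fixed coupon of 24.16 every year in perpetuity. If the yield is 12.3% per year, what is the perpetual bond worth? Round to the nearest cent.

Level perpetuity: PV = C / r = 24.16 / 0.123 = 196.42

196.42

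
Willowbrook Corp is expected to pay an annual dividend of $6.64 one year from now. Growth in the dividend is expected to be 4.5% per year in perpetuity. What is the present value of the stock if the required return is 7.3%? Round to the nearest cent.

Growing perpetuity: P = D₁ / (r − g) = $6.6400 / (0.073 − 0.045) = $237.14

$237.14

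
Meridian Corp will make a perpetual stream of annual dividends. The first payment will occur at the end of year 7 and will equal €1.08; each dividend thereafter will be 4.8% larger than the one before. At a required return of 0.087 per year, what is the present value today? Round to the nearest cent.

Value at end of year 6: C₁ / (r − g) = €1.08 / (0.087 − 0.048) = €27.6923
Discount to today: PV = €27.6923 / (1 + 0.087)^6 = €27.6923 / 1.649595 = €16.79

€16.79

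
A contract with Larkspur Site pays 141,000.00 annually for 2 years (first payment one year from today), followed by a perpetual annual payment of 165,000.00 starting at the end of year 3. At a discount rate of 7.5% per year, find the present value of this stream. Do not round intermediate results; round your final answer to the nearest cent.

PV of 2-year annuity: 141,000.00 × [1 − (1+0.075)^−2] / 0.075 = 253174.68902
Perpetuity value at year 2: 165,000.00 / 0.075 = 2200000.00000
PV of perpetuity: 2200000.00000 / (1+0.075)^2 = 1903731.74689
Total PV = 253174.68902 + 1903731.74689 = 2156906.43591

2156906.44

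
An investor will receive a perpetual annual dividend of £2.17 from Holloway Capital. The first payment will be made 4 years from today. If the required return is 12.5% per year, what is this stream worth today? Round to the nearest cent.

£12.19

Value at end of year 3: C / r = £2.17 / 0.125 = £17.3600
Discount to today: PV = £17.3600 / (1 + 0.125)^3 = £17.3600 / 1.423828 = £12.19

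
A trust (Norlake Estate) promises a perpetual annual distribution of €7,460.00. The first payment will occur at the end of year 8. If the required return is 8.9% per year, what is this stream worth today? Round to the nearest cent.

Value at end of year 7: C / r = €7,460.00 / 0.089 = €83,820.2247
Discount to today: PV = €83,820.2247 / (1 + 0.089)^7 = €83,820.2247 / 1.816332 = €46,148.08

€46148.08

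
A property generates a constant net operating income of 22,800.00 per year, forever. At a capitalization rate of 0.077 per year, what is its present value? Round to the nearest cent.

Level perpetuity: PV = C / r = 22,800.00 / 0.077 = 296,103.90

296103.90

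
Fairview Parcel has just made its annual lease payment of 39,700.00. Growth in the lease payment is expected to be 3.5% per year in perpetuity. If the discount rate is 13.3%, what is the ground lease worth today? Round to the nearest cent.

419280.61

D₁ = D₀ × (1 + g) = 39,700.00 × 1.035 = 41,089.5000
Growing perpetuity: P = D₁ / (r − g) = 41,089.5000 / (0.133 − 0.035) = 419,280.61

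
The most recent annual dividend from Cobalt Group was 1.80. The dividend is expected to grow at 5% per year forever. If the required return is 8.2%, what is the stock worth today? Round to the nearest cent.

59.06

D₁ = D₀ × (1 + g) = 1.80 × 1.05 = 1.8900
Growing perpetuity: P = D₁ / (r − g) = 1.8900 / (0.082 − 0.05) = 59.06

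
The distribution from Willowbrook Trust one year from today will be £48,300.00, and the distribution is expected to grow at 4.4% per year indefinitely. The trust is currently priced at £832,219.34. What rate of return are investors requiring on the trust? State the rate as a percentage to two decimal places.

10.20%

P = D₁/(r − g) ⇒ r = D₁/P + g = £48,300.0000/£832,219.34 + 0.044 = 0.058038 + 0.044 = 0.102038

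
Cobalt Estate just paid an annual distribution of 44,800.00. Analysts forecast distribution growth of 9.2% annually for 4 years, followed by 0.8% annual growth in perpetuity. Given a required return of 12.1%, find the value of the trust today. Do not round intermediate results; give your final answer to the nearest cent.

D_1 = 48921.60000
D_2 = 53422.38720
D_3 = 58337.24682
D_4 = 63704.27353
Terminal value at year 4: TV = D_4×(1+g_2)/(r−g_2) = 64213.90772/0.113 = 568264.67007
P_0 = D_1/(1+r)^1 + D_2/(1+r)^2 + D_3/(1+r)^3 + D_4/(1+r)^4 + TV/(1+r)^4
    = 43641.03479 + 42512.05173 + 41412.27519 + 40340.94961 + 359855.55048 = 527761.86181

527761.86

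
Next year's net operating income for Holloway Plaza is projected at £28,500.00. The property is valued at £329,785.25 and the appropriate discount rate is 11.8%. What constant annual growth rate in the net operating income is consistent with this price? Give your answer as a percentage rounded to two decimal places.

3.16%

P = D₁/(r−g) ⇒ g = r − D₁/P = 0.118 − £28,500.00/£329,785.25 = 0.031580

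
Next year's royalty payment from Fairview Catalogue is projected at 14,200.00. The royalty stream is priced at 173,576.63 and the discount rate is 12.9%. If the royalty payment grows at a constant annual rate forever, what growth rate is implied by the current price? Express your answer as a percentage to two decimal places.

P = D₁/(r−g) ⇒ g = r − D₁/P = 0.129 − 14,200.00/173,576.63 = 0.047192

4.72%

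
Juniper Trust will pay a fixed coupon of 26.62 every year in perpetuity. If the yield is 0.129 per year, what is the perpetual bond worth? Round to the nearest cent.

Level perpetuity: PV = C / r = 26.62 / 0.129 = 206.36

206.36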